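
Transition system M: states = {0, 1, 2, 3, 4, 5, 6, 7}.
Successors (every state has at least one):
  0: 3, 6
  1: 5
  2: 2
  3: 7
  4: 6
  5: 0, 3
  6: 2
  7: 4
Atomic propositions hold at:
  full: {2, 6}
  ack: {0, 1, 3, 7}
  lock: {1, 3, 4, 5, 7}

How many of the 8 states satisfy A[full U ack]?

4

A[full U ack]: least fixpoint, start Z0 = Sat(ack) = {0, 1, 3, 7}, add states in Sat(full) with every successor in Z. Already a fixed point.
Sat(A[full U ack]) = {0, 1, 3, 7}
|Sat(A[full U ack])| = |{0, 1, 3, 7}| = 4.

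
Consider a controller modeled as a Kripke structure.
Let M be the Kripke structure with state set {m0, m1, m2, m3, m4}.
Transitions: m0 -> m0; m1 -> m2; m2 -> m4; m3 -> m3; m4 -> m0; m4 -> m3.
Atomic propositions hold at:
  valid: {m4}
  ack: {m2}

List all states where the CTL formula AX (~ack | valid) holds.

{m0, m2, m3, m4}

Sat(~ack) = {m0, m1, m3, m4}
Sat(~ack | valid) = {m0, m1, m3, m4}
Sat(AX (~ack | valid)) = {s : every successor in {m0, m1, m3, m4}} = {m0, m2, m3, m4}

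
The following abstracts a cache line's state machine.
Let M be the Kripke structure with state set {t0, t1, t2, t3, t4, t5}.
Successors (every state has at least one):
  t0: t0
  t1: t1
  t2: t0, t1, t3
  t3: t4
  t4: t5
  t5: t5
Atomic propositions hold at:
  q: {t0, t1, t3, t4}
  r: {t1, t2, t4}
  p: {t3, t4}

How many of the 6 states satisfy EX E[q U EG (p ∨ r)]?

2

Sat(p ∨ r) = {t1, t2, t3, t4}
EG (p ∨ r): greatest fixpoint, start Z0 = {t1, t2, t3, t4}, keep only states in Sat with some successor in Z. Z1 = {t1, t2, t3}; Z2 = {t1, t2}; fixed.
Sat(EG (p ∨ r)) = {t1, t2}
E[q U EG (p ∨ r)]: least fixpoint, start Z0 = Sat(EG (p ∨ r)) = {t1, t2}, add states in Sat(q) with some successor in Z. Already a fixed point.
Sat(E[q U EG (p ∨ r)]) = {t1, t2}
Sat(EX E[q U EG (p ∨ r)]) = {s : some successor in {t1, t2}} = {t1, t2}
|Sat(EX E[q U EG (p ∨ r)])| = |{t1, t2}| = 2.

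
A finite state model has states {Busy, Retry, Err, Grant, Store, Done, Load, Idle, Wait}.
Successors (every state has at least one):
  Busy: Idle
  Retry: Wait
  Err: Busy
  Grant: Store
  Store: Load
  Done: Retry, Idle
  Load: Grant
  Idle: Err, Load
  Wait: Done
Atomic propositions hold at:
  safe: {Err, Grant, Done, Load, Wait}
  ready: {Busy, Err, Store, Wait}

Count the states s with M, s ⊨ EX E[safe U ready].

E[safe U ready]: least fixpoint, start Z0 = Sat(ready) = {Busy, Err, Store, Wait}, add states in Sat(safe) with some successor in Z. Z1 = {Busy, Err, Grant, Store, Wait}; Z2 = {Busy, Err, Grant, Store, Load, Wait}; fixed.
Sat(E[safe U ready]) = {Busy, Err, Grant, Store, Load, Wait}
Sat(EX E[safe U ready]) = {s : some successor in {Busy, Err, Grant, Store, Load, Wait}} = {Retry, Err, Grant, Store, Load, Idle}
|Sat(EX E[safe U ready])| = |{Retry, Err, Grant, Store, Load, Idle}| = 6.

6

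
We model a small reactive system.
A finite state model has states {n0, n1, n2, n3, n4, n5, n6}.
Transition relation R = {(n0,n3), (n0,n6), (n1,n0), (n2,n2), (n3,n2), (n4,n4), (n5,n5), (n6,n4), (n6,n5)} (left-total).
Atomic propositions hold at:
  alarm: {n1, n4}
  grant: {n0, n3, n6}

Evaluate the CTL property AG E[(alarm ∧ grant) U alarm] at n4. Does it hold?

Yes

Sat(alarm ∧ grant) = ∅
E[(alarm ∧ grant) U alarm]: least fixpoint, start Z0 = Sat(alarm) = {n1, n4}, add states in Sat(alarm ∧ grant) with some successor in Z. Already a fixed point.
Sat(E[(alarm ∧ grant) U alarm]) = {n1, n4}
AG E[(alarm ∧ grant) U alarm]: greatest fixpoint, start Z0 = {n1, n4}, keep only states in Sat with every successor in Z. Z1 = {n4}; fixed.
Sat(AG E[(alarm ∧ grant) U alarm]) = {n4}
n4 ∈ Sat(AG E[(alarm ∧ grant) U alarm]) = {n4}, so the formula holds at n4.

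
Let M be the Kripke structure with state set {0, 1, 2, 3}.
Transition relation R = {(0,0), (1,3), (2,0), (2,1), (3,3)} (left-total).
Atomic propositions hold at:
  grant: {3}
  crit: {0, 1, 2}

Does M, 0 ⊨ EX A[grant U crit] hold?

Yes

A[grant U crit]: least fixpoint, start Z0 = Sat(crit) = {0, 1, 2}, add states in Sat(grant) with every successor in Z. Already a fixed point.
Sat(A[grant U crit]) = {0, 1, 2}
Sat(EX A[grant U crit]) = {s : some successor in {0, 1, 2}} = {0, 2}
0 ∈ Sat(EX A[grant U crit]) = {0, 2}, so the formula holds at 0.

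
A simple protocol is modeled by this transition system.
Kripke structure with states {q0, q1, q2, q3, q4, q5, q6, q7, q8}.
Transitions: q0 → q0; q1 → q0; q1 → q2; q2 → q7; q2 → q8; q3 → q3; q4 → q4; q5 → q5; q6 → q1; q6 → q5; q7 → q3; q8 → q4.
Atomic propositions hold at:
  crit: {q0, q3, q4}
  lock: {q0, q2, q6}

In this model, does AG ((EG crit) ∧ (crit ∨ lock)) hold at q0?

Yes

EG crit: greatest fixpoint, start Z0 = {q0, q3, q4}, keep only states in Sat with some successor in Z. Already a fixed point.
Sat(EG crit) = {q0, q3, q4}
Sat(crit ∨ lock) = {q0, q2, q3, q4, q6}
Sat((EG crit) ∧ (crit ∨ lock)) = {q0, q3, q4}
AG ((EG crit) ∧ (crit ∨ lock)): greatest fixpoint, start Z0 = {q0, q3, q4}, keep only states in Sat with every successor in Z. Already a fixed point.
Sat(AG ((EG crit) ∧ (crit ∨ lock))) = {q0, q3, q4}
q0 ∈ Sat(AG ((EG crit) ∧ (crit ∨ lock))) = {q0, q3, q4}, so the formula holds at q0.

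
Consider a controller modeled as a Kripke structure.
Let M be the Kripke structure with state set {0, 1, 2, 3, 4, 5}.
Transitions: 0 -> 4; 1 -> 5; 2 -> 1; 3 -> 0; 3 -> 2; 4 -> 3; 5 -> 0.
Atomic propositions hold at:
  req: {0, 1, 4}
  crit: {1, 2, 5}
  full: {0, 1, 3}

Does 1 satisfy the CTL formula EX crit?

Yes

Sat(EX crit) = {s : some successor in {1, 2, 5}} = {1, 2, 3}
1 ∈ Sat(EX crit) = {1, 2, 3}, so the formula holds at 1.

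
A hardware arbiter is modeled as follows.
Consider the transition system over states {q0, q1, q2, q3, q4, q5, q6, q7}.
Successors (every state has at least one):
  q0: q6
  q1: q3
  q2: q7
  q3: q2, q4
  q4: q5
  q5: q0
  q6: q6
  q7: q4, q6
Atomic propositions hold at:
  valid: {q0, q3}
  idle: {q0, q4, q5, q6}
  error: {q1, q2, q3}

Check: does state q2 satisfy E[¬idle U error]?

Sat(¬idle) = {q1, q2, q3, q7}
E[¬idle U error]: least fixpoint, start Z0 = Sat(error) = {q1, q2, q3}, add states in Sat(¬idle) with some successor in Z. Already a fixed point.
Sat(E[¬idle U error]) = {q1, q2, q3}
q2 ∈ Sat(E[¬idle U error]) = {q1, q2, q3}, so the formula holds at q2.

Yes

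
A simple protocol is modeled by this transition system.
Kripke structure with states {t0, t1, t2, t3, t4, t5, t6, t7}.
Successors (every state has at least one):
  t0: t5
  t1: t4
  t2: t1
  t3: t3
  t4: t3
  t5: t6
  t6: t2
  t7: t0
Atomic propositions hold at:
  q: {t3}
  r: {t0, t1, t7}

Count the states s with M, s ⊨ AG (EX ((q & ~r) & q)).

Sat(~r) = {t2, t3, t4, t5, t6}
Sat(q & ~r) = {t3}
Sat((q & ~r) & q) = {t3}
Sat(EX ((q & ~r) & q)) = {s : some successor in {t3}} = {t3, t4}
AG (EX ((q & ~r) & q)): greatest fixpoint, start Z0 = {t3, t4}, keep only states in Sat with every successor in Z. Already a fixed point.
Sat(AG (EX ((q & ~r) & q))) = {t3, t4}
|Sat(AG (EX ((q & ~r) & q)))| = |{t3, t4}| = 2.

2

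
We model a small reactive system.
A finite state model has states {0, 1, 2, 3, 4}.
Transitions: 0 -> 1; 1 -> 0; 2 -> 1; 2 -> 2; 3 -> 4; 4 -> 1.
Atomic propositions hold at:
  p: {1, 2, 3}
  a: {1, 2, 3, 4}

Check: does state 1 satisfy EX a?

Sat(EX a) = {s : some successor in {1, 2, 3, 4}} = {0, 2, 3, 4}
1 ∉ Sat(EX a) = {0, 2, 3, 4}, so the formula does not hold at 1.

No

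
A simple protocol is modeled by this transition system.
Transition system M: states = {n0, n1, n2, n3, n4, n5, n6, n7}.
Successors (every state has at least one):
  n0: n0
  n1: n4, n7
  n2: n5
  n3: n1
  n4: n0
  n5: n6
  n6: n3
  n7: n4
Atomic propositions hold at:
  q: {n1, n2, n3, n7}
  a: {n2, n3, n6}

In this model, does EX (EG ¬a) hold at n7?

Sat(¬a) = {n0, n1, n4, n5, n7}
EG ¬a: greatest fixpoint, start Z0 = {n0, n1, n4, n5, n7}, keep only states in Sat with some successor in Z. Z1 = {n0, n1, n4, n7}; fixed.
Sat(EG ¬a) = {n0, n1, n4, n7}
Sat(EX (EG ¬a)) = {s : some successor in {n0, n1, n4, n7}} = {n0, n1, n3, n4, n7}
n7 ∈ Sat(EX (EG ¬a)) = {n0, n1, n3, n4, n7}, so the formula holds at n7.

Yes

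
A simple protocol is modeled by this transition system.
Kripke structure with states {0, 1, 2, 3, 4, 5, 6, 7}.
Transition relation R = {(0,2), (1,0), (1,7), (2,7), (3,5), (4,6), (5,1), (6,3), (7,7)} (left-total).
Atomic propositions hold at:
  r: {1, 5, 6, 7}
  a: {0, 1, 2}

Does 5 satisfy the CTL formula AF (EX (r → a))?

Sat(r → a) = {0, 1, 2, 3, 4}
Sat(EX (r → a)) = {s : some successor in {0, 1, 2, 3, 4}} = {0, 1, 5, 6}
AF (EX (r → a)): least fixpoint, start Z0 = {0, 1, 5, 6}, add states with every successor in Z. Z1 = {0, 1, 3, 4, 5, 6}; fixed.
Sat(AF (EX (r → a))) = {0, 1, 3, 4, 5, 6}
5 ∈ Sat(AF (EX (r → a))) = {0, 1, 3, 4, 5, 6}, so the formula holds at 5.

Yes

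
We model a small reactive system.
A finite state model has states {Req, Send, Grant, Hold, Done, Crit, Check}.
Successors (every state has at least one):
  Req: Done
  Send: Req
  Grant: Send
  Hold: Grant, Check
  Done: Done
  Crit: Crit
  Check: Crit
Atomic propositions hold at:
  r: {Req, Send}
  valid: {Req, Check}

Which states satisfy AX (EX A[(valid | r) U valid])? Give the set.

Sat(valid | r) = {Req, Send, Check}
A[(valid | r) U valid]: least fixpoint, start Z0 = Sat(valid) = {Req, Check}, add states in Sat(valid | r) with every successor in Z. Z1 = {Req, Send, Check}; fixed.
Sat(A[(valid | r) U valid]) = {Req, Send, Check}
Sat(EX A[(valid | r) U valid]) = {s : some successor in {Req, Send, Check}} = {Send, Grant, Hold}
Sat(AX (EX A[(valid | r) U valid])) = {s : every successor in {Send, Grant, Hold}} = {Grant}

{Grant}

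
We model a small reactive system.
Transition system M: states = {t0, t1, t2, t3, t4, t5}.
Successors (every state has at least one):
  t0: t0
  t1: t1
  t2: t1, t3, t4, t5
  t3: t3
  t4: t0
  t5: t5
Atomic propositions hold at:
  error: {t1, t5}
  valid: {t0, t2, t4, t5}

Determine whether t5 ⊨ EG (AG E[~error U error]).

Sat(~error) = {t0, t2, t3, t4}
E[~error U error]: least fixpoint, start Z0 = Sat(error) = {t1, t5}, add states in Sat(~error) with some successor in Z. Z1 = {t1, t2, t5}; fixed.
Sat(E[~error U error]) = {t1, t2, t5}
AG E[~error U error]: greatest fixpoint, start Z0 = {t1, t2, t5}, keep only states in Sat with every successor in Z. Z1 = {t1, t5}; fixed.
Sat(AG E[~error U error]) = {t1, t5}
EG (AG E[~error U error]): greatest fixpoint, start Z0 = {t1, t5}, keep only states in Sat with some successor in Z. Already a fixed point.
Sat(EG (AG E[~error U error])) = {t1, t5}
t5 ∈ Sat(EG (AG E[~error U error])) = {t1, t5}, so the formula holds at t5.

Yes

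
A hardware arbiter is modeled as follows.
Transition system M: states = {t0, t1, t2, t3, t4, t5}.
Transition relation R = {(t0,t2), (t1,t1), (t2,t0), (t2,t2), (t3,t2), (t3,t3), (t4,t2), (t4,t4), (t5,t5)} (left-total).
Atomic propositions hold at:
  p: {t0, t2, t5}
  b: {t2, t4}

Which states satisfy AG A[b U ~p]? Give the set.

Sat(~p) = {t1, t3, t4}
A[b U ~p]: least fixpoint, start Z0 = Sat(~p) = {t1, t3, t4}, add states in Sat(b) with every successor in Z. Already a fixed point.
Sat(A[b U ~p]) = {t1, t3, t4}
AG A[b U ~p]: greatest fixpoint, start Z0 = {t1, t3, t4}, keep only states in Sat with every successor in Z. Z1 = {t1}; fixed.
Sat(AG A[b U ~p]) = {t1}

{t1}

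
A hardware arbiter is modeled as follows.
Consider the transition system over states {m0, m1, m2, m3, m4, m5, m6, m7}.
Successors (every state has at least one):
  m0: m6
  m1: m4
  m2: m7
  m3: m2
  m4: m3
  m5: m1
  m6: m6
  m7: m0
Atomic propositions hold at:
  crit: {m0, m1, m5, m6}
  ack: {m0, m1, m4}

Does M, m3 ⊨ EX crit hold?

No

Sat(EX crit) = {s : some successor in {m0, m1, m5, m6}} = {m0, m5, m6, m7}
m3 ∉ Sat(EX crit) = {m0, m5, m6, m7}, so the formula does not hold at m3.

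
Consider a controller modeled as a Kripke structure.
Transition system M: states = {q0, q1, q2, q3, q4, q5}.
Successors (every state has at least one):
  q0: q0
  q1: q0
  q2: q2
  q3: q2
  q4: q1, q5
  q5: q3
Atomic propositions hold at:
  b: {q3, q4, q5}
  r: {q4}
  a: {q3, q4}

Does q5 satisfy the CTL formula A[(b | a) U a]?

Yes

Sat(b | a) = {q3, q4, q5}
A[(b | a) U a]: least fixpoint, start Z0 = Sat(a) = {q3, q4}, add states in Sat(b | a) with every successor in Z. Z1 = {q3, q4, q5}; fixed.
Sat(A[(b | a) U a]) = {q3, q4, q5}
q5 ∈ Sat(A[(b | a) U a]) = {q3, q4, q5}, so the formula holds at q5.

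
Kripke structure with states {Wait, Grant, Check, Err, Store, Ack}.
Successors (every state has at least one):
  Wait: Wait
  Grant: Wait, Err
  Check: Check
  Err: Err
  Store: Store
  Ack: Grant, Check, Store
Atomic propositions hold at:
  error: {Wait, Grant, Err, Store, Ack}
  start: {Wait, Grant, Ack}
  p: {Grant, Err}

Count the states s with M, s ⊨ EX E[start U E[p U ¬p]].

Sat(¬p) = {Wait, Check, Store, Ack}
E[p U ¬p]: least fixpoint, start Z0 = Sat(¬p) = {Wait, Check, Store, Ack}, add states in Sat(p) with some successor in Z. Z1 = {Wait, Grant, Check, Store, Ack}; fixed.
Sat(E[p U ¬p]) = {Wait, Grant, Check, Store, Ack}
E[start U E[p U ¬p]]: least fixpoint, start Z0 = Sat(E[p U ¬p]) = {Wait, Grant, Check, Store, Ack}, add states in Sat(start) with some successor in Z. Already a fixed point.
Sat(E[start U E[p U ¬p]]) = {Wait, Grant, Check, Store, Ack}
Sat(EX E[start U E[p U ¬p]]) = {s : some successor in {Wait, Grant, Check, Store, Ack}} = {Wait, Grant, Check, Store, Ack}
|Sat(EX E[start U E[p U ¬p]])| = |{Wait, Grant, Check, Store, Ack}| = 5.

5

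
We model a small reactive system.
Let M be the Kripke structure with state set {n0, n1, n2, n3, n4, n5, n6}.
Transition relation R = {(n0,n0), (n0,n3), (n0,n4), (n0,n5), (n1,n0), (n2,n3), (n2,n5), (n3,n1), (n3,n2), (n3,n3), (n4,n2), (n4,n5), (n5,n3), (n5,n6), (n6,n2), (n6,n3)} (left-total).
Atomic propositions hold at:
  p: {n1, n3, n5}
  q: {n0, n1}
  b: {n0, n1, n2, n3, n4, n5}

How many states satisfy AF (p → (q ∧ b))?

Sat(q ∧ b) = {n0, n1}
Sat(p → (q ∧ b)) = {n0, n1, n2, n4, n6}
AF (p → (q ∧ b)): least fixpoint, start Z0 = {n0, n1, n2, n4, n6}, add states with every successor in Z. Already a fixed point.
Sat(AF (p → (q ∧ b))) = {n0, n1, n2, n4, n6}
|Sat(AF (p → (q ∧ b)))| = |{n0, n1, n2, n4, n6}| = 5.

5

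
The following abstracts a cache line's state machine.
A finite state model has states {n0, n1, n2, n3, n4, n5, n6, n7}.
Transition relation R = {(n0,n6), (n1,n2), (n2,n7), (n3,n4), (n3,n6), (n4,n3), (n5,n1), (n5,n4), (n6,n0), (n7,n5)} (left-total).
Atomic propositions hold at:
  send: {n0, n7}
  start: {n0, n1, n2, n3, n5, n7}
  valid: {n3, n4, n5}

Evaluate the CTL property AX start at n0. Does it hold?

No

Sat(AX start) = {s : every successor in {n0, n1, n2, n3, n5, n7}} = {n1, n2, n4, n6, n7}
n0 ∉ Sat(AX start) = {n1, n2, n4, n6, n7}, so the formula does not hold at n0.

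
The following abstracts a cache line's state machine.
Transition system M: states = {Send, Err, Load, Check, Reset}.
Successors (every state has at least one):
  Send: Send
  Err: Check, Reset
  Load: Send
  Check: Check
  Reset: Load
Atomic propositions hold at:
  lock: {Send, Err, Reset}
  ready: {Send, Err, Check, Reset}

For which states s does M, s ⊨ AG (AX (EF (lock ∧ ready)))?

Sat(lock ∧ ready) = {Send, Err, Reset}
EF (lock ∧ ready): least fixpoint, start Z0 = {Send, Err, Reset}, add states with some successor in Z. Z1 = {Send, Err, Load, Reset}; fixed.
Sat(EF (lock ∧ ready)) = {Send, Err, Load, Reset}
Sat(AX (EF (lock ∧ ready))) = {s : every successor in {Send, Err, Load, Reset}} = {Send, Load, Reset}
AG (AX (EF (lock ∧ ready))): greatest fixpoint, start Z0 = {Send, Load, Reset}, keep only states in Sat with every successor in Z. Already a fixed point.
Sat(AG (AX (EF (lock ∧ ready)))) = {Send, Load, Reset}

{Send, Load, Reset}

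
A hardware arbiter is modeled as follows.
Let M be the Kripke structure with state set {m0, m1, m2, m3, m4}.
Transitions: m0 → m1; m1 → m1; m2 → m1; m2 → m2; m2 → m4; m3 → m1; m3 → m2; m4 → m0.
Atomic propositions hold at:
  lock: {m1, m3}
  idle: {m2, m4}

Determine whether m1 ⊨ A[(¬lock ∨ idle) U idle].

No

Sat(¬lock) = {m0, m2, m4}
Sat(¬lock ∨ idle) = {m0, m2, m4}
A[(¬lock ∨ idle) U idle]: least fixpoint, start Z0 = Sat(idle) = {m2, m4}, add states in Sat(¬lock ∨ idle) with every successor in Z. Already a fixed point.
Sat(A[(¬lock ∨ idle) U idle]) = {m2, m4}
m1 ∉ Sat(A[(¬lock ∨ idle) U idle]) = {m2, m4}, so the formula does not hold at m1.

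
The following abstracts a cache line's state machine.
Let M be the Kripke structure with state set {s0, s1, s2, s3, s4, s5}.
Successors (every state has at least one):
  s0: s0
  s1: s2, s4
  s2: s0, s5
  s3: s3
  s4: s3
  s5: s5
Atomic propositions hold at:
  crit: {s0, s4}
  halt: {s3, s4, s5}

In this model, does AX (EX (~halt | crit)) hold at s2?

Sat(~halt) = {s0, s1, s2}
Sat(~halt | crit) = {s0, s1, s2, s4}
Sat(EX (~halt | crit)) = {s : some successor in {s0, s1, s2, s4}} = {s0, s1, s2}
Sat(AX (EX (~halt | crit))) = {s : every successor in {s0, s1, s2}} = {s0}
s2 ∉ Sat(AX (EX (~halt | crit))) = {s0}, so the formula does not hold at s2.

No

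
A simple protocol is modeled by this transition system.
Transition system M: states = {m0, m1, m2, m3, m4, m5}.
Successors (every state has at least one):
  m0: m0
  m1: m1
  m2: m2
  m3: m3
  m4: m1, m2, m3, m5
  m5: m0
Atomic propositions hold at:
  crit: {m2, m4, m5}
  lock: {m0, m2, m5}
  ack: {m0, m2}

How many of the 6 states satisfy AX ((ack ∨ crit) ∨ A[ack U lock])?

3

Sat(ack ∨ crit) = {m0, m2, m4, m5}
A[ack U lock]: least fixpoint, start Z0 = Sat(lock) = {m0, m2, m5}, add states in Sat(ack) with every successor in Z. Already a fixed point.
Sat(A[ack U lock]) = {m0, m2, m5}
Sat((ack ∨ crit) ∨ A[ack U lock]) = {m0, m2, m4, m5}
Sat(AX ((ack ∨ crit) ∨ A[ack U lock])) = {s : every successor in {m0, m2, m4, m5}} = {m0, m2, m5}
|Sat(AX ((ack ∨ crit) ∨ A[ack U lock]))| = |{m0, m2, m5}| = 3.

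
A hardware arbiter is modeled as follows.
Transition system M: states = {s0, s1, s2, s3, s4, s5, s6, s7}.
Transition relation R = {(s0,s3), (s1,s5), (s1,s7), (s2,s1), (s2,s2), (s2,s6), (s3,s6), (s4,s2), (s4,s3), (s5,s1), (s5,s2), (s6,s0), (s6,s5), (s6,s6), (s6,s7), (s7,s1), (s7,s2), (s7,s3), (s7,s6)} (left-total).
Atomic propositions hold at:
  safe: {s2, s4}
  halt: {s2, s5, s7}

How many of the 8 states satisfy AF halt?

4

AF halt: least fixpoint, start Z0 = {s2, s5, s7}, add states with every successor in Z. Z1 = {s1, s2, s5, s7}; fixed.
Sat(AF halt) = {s1, s2, s5, s7}
|Sat(AF halt)| = |{s1, s2, s5, s7}| = 4.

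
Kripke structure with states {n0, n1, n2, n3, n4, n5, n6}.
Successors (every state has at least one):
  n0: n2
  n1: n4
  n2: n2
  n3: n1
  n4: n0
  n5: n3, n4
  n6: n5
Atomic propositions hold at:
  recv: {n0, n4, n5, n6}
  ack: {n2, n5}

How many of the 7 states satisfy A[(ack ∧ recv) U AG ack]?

1

Sat(ack ∧ recv) = {n5}
AG ack: greatest fixpoint, start Z0 = {n2, n5}, keep only states in Sat with every successor in Z. Z1 = {n2}; fixed.
Sat(AG ack) = {n2}
A[(ack ∧ recv) U AG ack]: least fixpoint, start Z0 = Sat(AG ack) = {n2}, add states in Sat(ack ∧ recv) with every successor in Z. Already a fixed point.
Sat(A[(ack ∧ recv) U AG ack]) = {n2}
|Sat(A[(ack ∧ recv) U AG ack])| = |{n2}| = 1.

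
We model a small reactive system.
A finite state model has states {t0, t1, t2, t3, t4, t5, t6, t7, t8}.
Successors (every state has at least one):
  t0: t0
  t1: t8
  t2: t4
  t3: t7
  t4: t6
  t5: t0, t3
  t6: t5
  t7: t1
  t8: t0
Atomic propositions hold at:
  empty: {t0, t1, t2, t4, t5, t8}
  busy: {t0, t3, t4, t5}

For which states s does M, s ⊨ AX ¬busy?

Sat(¬busy) = {t1, t2, t6, t7, t8}
Sat(AX ¬busy) = {s : every successor in {t1, t2, t6, t7, t8}} = {t1, t3, t4, t7}

{t1, t3, t4, t7}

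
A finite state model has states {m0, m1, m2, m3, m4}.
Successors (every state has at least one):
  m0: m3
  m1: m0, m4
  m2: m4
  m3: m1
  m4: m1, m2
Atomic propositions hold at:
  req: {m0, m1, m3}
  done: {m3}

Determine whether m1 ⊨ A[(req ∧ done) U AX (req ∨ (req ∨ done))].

No

Sat(req ∧ done) = {m3}
Sat(req ∨ done) = {m0, m1, m3}
Sat(req ∨ (req ∨ done)) = {m0, m1, m3}
Sat(AX (req ∨ (req ∨ done))) = {s : every successor in {m0, m1, m3}} = {m0, m3}
A[(req ∧ done) U AX (req ∨ (req ∨ done))]: least fixpoint, start Z0 = Sat(AX (req ∨ (req ∨ done))) = {m0, m3}, add states in Sat(req ∧ done) with every successor in Z. Already a fixed point.
Sat(A[(req ∧ done) U AX (req ∨ (req ∨ done))]) = {m0, m3}
m1 ∉ Sat(A[(req ∧ done) U AX (req ∨ (req ∨ done))]) = {m0, m3}, so the formula does not hold at m1.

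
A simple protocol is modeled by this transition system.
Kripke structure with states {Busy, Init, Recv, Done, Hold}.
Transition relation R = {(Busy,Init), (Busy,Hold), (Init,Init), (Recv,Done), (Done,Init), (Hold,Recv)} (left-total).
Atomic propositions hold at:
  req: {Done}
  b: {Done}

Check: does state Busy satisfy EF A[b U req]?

Yes

A[b U req]: least fixpoint, start Z0 = Sat(req) = {Done}, add states in Sat(b) with every successor in Z. Already a fixed point.
Sat(A[b U req]) = {Done}
EF A[b U req]: least fixpoint, start Z0 = {Done}, add states with some successor in Z. Z1 = {Recv, Done}; Z2 = {Recv, Done, Hold}; Z3 = {Busy, Recv, Done, Hold}; fixed.
Sat(EF A[b U req]) = {Busy, Recv, Done, Hold}
Busy ∈ Sat(EF A[b U req]) = {Busy, Recv, Done, Hold}, so the formula holds at Busy.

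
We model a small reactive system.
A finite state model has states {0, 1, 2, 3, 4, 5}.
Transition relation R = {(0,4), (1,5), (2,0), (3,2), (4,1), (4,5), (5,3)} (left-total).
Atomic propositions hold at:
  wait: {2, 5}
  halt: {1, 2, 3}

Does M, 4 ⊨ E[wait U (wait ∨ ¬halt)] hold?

Yes

Sat(¬halt) = {0, 4, 5}
Sat(wait ∨ ¬halt) = {0, 2, 4, 5}
E[wait U (wait ∨ ¬halt)]: least fixpoint, start Z0 = Sat((wait ∨ ¬halt)) = {0, 2, 4, 5}, add states in Sat(wait) with some successor in Z. Already a fixed point.
Sat(E[wait U (wait ∨ ¬halt)]) = {0, 2, 4, 5}
4 ∈ Sat(E[wait U (wait ∨ ¬halt)]) = {0, 2, 4, 5}, so the formula holds at 4.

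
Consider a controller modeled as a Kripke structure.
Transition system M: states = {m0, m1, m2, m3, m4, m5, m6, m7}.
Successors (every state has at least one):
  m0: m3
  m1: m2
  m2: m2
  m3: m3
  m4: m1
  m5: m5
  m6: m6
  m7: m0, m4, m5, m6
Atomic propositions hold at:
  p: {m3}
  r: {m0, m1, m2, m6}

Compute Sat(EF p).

{m0, m3, m7}

EF p: least fixpoint, start Z0 = {m3}, add states with some successor in Z. Z1 = {m0, m3}; Z2 = {m0, m3, m7}; fixed.
Sat(EF p) = {m0, m3, m7}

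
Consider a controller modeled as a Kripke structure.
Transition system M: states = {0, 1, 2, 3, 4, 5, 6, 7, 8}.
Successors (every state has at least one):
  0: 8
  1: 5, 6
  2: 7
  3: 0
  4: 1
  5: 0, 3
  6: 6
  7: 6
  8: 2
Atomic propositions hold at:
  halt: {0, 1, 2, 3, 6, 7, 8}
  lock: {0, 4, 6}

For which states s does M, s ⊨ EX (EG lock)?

{1, 6, 7}

EG lock: greatest fixpoint, start Z0 = {0, 4, 6}, keep only states in Sat with some successor in Z. Z1 = {6}; fixed.
Sat(EG lock) = {6}
Sat(EX (EG lock)) = {s : some successor in {6}} = {1, 6, 7}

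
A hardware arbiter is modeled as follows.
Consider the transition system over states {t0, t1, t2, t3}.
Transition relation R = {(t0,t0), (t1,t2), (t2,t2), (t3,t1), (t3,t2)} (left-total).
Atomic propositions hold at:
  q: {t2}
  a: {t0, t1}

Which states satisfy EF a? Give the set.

EF a: least fixpoint, start Z0 = {t0, t1}, add states with some successor in Z. Z1 = {t0, t1, t3}; fixed.
Sat(EF a) = {t0, t1, t3}

{t0, t1, t3}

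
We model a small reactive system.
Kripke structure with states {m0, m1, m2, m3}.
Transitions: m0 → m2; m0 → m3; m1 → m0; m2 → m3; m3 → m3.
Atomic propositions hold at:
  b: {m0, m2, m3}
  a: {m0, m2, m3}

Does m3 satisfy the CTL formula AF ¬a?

Sat(¬a) = {m1}
AF ¬a: least fixpoint, start Z0 = {m1}, add states with every successor in Z. Already a fixed point.
Sat(AF ¬a) = {m1}
m3 ∉ Sat(AF ¬a) = {m1}, so the formula does not hold at m3.

No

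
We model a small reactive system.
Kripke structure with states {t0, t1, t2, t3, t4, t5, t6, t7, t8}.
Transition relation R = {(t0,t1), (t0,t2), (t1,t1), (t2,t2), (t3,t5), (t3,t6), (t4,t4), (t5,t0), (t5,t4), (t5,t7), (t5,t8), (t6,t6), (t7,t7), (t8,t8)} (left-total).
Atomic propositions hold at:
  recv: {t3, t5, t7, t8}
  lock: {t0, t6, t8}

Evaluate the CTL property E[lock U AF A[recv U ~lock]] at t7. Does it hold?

Sat(~lock) = {t1, t2, t3, t4, t5, t7}
A[recv U ~lock]: least fixpoint, start Z0 = Sat(~lock) = {t1, t2, t3, t4, t5, t7}, add states in Sat(recv) with every successor in Z. Already a fixed point.
Sat(A[recv U ~lock]) = {t1, t2, t3, t4, t5, t7}
AF A[recv U ~lock]: least fixpoint, start Z0 = {t1, t2, t3, t4, t5, t7}, add states with every successor in Z. Z1 = {t0, t1, t2, t3, t4, t5, t7}; fixed.
Sat(AF A[recv U ~lock]) = {t0, t1, t2, t3, t4, t5, t7}
E[lock U AF A[recv U ~lock]]: least fixpoint, start Z0 = Sat(AF A[recv U ~lock]) = {t0, t1, t2, t3, t4, t5, t7}, add states in Sat(lock) with some successor in Z. Already a fixed point.
Sat(E[lock U AF A[recv U ~lock]]) = {t0, t1, t2, t3, t4, t5, t7}
t7 ∈ Sat(E[lock U AF A[recv U ~lock]]) = {t0, t1, t2, t3, t4, t5, t7}, so the formula holds at t7.

Yes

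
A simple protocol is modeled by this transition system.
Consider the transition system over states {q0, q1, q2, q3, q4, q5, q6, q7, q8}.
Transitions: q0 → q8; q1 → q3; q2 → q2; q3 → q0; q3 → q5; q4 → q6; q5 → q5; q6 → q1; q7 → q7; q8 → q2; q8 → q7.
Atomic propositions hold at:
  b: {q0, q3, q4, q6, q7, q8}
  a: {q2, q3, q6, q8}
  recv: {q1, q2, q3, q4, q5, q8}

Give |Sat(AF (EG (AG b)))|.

AG b: greatest fixpoint, start Z0 = {q0, q3, q4, q6, q7, q8}, keep only states in Sat with every successor in Z. Z1 = {q0, q4, q7}; Z2 = {q7}; fixed.
Sat(AG b) = {q7}
EG (AG b): greatest fixpoint, start Z0 = {q7}, keep only states in Sat with some successor in Z. Already a fixed point.
Sat(EG (AG b)) = {q7}
AF (EG (AG b)): least fixpoint, start Z0 = {q7}, add states with every successor in Z. Already a fixed point.
Sat(AF (EG (AG b))) = {q7}
|Sat(AF (EG (AG b)))| = |{q7}| = 1.

1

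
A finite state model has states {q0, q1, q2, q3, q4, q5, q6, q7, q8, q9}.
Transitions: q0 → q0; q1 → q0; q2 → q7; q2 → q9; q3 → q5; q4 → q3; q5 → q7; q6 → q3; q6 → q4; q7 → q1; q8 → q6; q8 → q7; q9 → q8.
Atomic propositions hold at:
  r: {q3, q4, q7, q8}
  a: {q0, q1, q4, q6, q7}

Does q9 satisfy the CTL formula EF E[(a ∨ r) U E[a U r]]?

Sat(a ∨ r) = {q0, q1, q3, q4, q6, q7, q8}
E[a U r]: least fixpoint, start Z0 = Sat(r) = {q3, q4, q7, q8}, add states in Sat(a) with some successor in Z. Z1 = {q3, q4, q6, q7, q8}; fixed.
Sat(E[a U r]) = {q3, q4, q6, q7, q8}
E[(a ∨ r) U E[a U r]]: least fixpoint, start Z0 = Sat(E[a U r]) = {q3, q4, q6, q7, q8}, add states in Sat(a ∨ r) with some successor in Z. Already a fixed point.
Sat(E[(a ∨ r) U E[a U r]]) = {q3, q4, q6, q7, q8}
EF E[(a ∨ r) U E[a U r]]: least fixpoint, start Z0 = {q3, q4, q6, q7, q8}, add states with some successor in Z. Z1 = {q2, q3, q4, q5, q6, q7, q8, q9}; fixed.
Sat(EF E[(a ∨ r) U E[a U r]]) = {q2, q3, q4, q5, q6, q7, q8, q9}
q9 ∈ Sat(EF E[(a ∨ r) U E[a U r]]) = {q2, q3, q4, q5, q6, q7, q8, q9}, so the formula holds at q9.

Yes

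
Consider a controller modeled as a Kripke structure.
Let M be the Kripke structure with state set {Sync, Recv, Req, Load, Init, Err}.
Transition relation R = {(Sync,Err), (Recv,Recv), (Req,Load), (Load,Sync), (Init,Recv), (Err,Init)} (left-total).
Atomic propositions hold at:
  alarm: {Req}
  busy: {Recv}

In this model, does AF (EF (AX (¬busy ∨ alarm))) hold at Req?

Sat(¬busy) = {Sync, Req, Load, Init, Err}
Sat(¬busy ∨ alarm) = {Sync, Req, Load, Init, Err}
Sat(AX (¬busy ∨ alarm)) = {s : every successor in {Sync, Req, Load, Init, Err}} = {Sync, Req, Load, Err}
EF (AX (¬busy ∨ alarm)): least fixpoint, start Z0 = {Sync, Req, Load, Err}, add states with some successor in Z. Already a fixed point.
Sat(EF (AX (¬busy ∨ alarm))) = {Sync, Req, Load, Err}
AF (EF (AX (¬busy ∨ alarm))): least fixpoint, start Z0 = {Sync, Req, Load, Err}, add states with every successor in Z. Already a fixed point.
Sat(AF (EF (AX (¬busy ∨ alarm)))) = {Sync, Req, Load, Err}
Req ∈ Sat(AF (EF (AX (¬busy ∨ alarm)))) = {Sync, Req, Load, Err}, so the formula holds at Req.

Yes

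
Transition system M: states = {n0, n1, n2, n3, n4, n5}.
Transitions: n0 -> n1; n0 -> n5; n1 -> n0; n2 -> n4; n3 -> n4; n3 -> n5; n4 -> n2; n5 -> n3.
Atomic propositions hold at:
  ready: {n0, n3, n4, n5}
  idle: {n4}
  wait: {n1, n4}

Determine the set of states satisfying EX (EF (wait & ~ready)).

{n0, n1}

Sat(~ready) = {n1, n2}
Sat(wait & ~ready) = {n1}
EF (wait & ~ready): least fixpoint, start Z0 = {n1}, add states with some successor in Z. Z1 = {n0, n1}; fixed.
Sat(EF (wait & ~ready)) = {n0, n1}
Sat(EX (EF (wait & ~ready))) = {s : some successor in {n0, n1}} = {n0, n1}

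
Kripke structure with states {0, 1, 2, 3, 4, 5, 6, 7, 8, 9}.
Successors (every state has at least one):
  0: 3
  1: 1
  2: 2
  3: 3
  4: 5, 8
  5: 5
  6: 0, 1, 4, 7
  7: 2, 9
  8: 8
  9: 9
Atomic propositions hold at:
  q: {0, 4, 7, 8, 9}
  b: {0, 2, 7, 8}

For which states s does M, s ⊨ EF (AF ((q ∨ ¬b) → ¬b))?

Sat(¬b) = {1, 3, 4, 5, 6, 9}
Sat(q ∨ ¬b) = {0, 1, 3, 4, 5, 6, 7, 8, 9}
Sat((q ∨ ¬b) → ¬b) = {1, 2, 3, 4, 5, 6, 9}
AF ((q ∨ ¬b) → ¬b): least fixpoint, start Z0 = {1, 2, 3, 4, 5, 6, 9}, add states with every successor in Z. Z1 = {0, 1, 2, 3, 4, 5, 6, 7, 9}; fixed.
Sat(AF ((q ∨ ¬b) → ¬b)) = {0, 1, 2, 3, 4, 5, 6, 7, 9}
EF (AF ((q ∨ ¬b) → ¬b)): least fixpoint, start Z0 = {0, 1, 2, 3, 4, 5, 6, 7, 9}, add states with some successor in Z. Already a fixed point.
Sat(EF (AF ((q ∨ ¬b) → ¬b))) = {0, 1, 2, 3, 4, 5, 6, 7, 9}

{0, 1, 2, 3, 4, 5, 6, 7, 9}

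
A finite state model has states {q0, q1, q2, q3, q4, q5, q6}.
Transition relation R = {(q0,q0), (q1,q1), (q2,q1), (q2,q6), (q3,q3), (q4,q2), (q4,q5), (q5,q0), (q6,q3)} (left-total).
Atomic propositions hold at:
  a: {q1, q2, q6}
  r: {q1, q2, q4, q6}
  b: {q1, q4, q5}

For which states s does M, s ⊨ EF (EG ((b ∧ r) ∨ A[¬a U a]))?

Sat(b ∧ r) = {q1, q4}
Sat(¬a) = {q0, q3, q4, q5}
A[¬a U a]: least fixpoint, start Z0 = Sat(a) = {q1, q2, q6}, add states in Sat(¬a) with every successor in Z. Already a fixed point.
Sat(A[¬a U a]) = {q1, q2, q6}
Sat((b ∧ r) ∨ A[¬a U a]) = {q1, q2, q4, q6}
EG ((b ∧ r) ∨ A[¬a U a]): greatest fixpoint, start Z0 = {q1, q2, q4, q6}, keep only states in Sat with some successor in Z. Z1 = {q1, q2, q4}; fixed.
Sat(EG ((b ∧ r) ∨ A[¬a U a])) = {q1, q2, q4}
EF (EG ((b ∧ r) ∨ A[¬a U a])): least fixpoint, start Z0 = {q1, q2, q4}, add states with some successor in Z. Already a fixed point.
Sat(EF (EG ((b ∧ r) ∨ A[¬a U a]))) = {q1, q2, q4}

{q1, q2, q4}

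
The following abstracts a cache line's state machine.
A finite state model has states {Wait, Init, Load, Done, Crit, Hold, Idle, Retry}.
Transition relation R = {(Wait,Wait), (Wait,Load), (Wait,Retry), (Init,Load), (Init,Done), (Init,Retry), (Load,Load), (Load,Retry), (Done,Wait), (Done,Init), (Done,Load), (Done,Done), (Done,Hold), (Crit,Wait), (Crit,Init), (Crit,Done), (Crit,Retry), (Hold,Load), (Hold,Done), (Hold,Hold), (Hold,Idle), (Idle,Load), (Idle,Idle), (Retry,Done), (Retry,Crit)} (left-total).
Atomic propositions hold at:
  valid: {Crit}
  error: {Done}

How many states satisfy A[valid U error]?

1

A[valid U error]: least fixpoint, start Z0 = Sat(error) = {Done}, add states in Sat(valid) with every successor in Z. Already a fixed point.
Sat(A[valid U error]) = {Done}
|Sat(A[valid U error])| = |{Done}| = 1.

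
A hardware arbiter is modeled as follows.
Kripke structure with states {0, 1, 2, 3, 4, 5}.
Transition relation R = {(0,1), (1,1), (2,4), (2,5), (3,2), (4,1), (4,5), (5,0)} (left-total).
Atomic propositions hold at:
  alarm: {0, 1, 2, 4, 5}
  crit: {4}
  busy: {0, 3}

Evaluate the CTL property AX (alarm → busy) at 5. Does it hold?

Sat(alarm → busy) = {0, 3}
Sat(AX (alarm → busy)) = {s : every successor in {0, 3}} = {5}
5 ∈ Sat(AX (alarm → busy)) = {5}, so the formula holds at 5.

Yes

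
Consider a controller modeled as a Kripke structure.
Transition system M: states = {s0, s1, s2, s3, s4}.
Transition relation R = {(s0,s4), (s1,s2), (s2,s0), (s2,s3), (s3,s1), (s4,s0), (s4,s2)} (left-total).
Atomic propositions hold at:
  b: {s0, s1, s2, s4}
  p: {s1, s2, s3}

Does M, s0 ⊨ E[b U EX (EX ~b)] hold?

Yes

Sat(~b) = {s3}
Sat(EX ~b) = {s : some successor in {s3}} = {s2}
Sat(EX (EX ~b)) = {s : some successor in {s2}} = {s1, s4}
E[b U EX (EX ~b)]: least fixpoint, start Z0 = Sat(EX (EX ~b)) = {s1, s4}, add states in Sat(b) with some successor in Z. Z1 = {s0, s1, s4}; Z2 = {s0, s1, s2, s4}; fixed.
Sat(E[b U EX (EX ~b)]) = {s0, s1, s2, s4}
s0 ∈ Sat(E[b U EX (EX ~b)]) = {s0, s1, s2, s4}, so the formula holds at s0.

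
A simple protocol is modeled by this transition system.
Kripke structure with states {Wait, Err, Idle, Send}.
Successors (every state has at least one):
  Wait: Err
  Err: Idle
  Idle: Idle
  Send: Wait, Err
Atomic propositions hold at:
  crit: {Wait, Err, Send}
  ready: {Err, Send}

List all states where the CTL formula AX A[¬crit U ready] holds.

{Wait}

Sat(¬crit) = {Idle}
A[¬crit U ready]: least fixpoint, start Z0 = Sat(ready) = {Err, Send}, add states in Sat(¬crit) with every successor in Z. Already a fixed point.
Sat(A[¬crit U ready]) = {Err, Send}
Sat(AX A[¬crit U ready]) = {s : every successor in {Err, Send}} = {Wait}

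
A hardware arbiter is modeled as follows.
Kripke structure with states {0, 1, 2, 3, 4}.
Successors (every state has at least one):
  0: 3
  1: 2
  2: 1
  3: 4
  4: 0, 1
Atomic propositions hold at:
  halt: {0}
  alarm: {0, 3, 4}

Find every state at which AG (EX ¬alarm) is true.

{1, 2}

Sat(¬alarm) = {1, 2}
Sat(EX ¬alarm) = {s : some successor in {1, 2}} = {1, 2, 4}
AG (EX ¬alarm): greatest fixpoint, start Z0 = {1, 2, 4}, keep only states in Sat with every successor in Z. Z1 = {1, 2}; fixed.
Sat(AG (EX ¬alarm)) = {1, 2}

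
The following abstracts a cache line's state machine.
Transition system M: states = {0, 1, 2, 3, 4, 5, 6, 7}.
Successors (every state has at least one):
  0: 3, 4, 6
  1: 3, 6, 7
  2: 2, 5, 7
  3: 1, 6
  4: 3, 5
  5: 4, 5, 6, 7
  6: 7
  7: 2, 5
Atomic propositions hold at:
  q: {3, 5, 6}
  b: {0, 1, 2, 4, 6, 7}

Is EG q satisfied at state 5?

Yes

EG q: greatest fixpoint, start Z0 = {3, 5, 6}, keep only states in Sat with some successor in Z. Z1 = {3, 5}; Z2 = {5}; fixed.
Sat(EG q) = {5}
5 ∈ Sat(EG q) = {5}, so the formula holds at 5.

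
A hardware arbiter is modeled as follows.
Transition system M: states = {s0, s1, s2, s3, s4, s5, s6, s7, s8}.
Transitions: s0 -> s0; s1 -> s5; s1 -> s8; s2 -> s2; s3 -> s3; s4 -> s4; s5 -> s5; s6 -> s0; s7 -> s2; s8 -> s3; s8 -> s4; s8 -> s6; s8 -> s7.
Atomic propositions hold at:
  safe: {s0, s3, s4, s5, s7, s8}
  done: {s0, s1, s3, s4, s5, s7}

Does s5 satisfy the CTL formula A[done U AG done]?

AG done: greatest fixpoint, start Z0 = {s0, s1, s3, s4, s5, s7}, keep only states in Sat with every successor in Z. Z1 = {s0, s3, s4, s5}; fixed.
Sat(AG done) = {s0, s3, s4, s5}
A[done U AG done]: least fixpoint, start Z0 = Sat(AG done) = {s0, s3, s4, s5}, add states in Sat(done) with every successor in Z. Already a fixed point.
Sat(A[done U AG done]) = {s0, s3, s4, s5}
s5 ∈ Sat(A[done U AG done]) = {s0, s3, s4, s5}, so the formula holds at s5.

Yes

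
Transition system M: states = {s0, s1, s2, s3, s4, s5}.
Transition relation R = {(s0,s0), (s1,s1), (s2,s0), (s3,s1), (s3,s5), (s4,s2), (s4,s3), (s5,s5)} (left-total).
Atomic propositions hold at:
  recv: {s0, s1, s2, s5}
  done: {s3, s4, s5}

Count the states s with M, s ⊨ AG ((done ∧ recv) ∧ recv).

Sat(done ∧ recv) = {s5}
Sat((done ∧ recv) ∧ recv) = {s5}
AG ((done ∧ recv) ∧ recv): greatest fixpoint, start Z0 = {s5}, keep only states in Sat with every successor in Z. Already a fixed point.
Sat(AG ((done ∧ recv) ∧ recv)) = {s5}
|Sat(AG ((done ∧ recv) ∧ recv))| = |{s5}| = 1.

1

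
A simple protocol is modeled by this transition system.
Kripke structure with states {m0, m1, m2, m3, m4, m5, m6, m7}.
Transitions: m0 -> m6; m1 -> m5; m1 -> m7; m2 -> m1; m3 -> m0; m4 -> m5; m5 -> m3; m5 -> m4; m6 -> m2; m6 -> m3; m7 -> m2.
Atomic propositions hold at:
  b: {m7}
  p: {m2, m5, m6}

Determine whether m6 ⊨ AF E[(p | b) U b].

Sat(p | b) = {m2, m5, m6, m7}
E[(p | b) U b]: least fixpoint, start Z0 = Sat(b) = {m7}, add states in Sat(p | b) with some successor in Z. Already a fixed point.
Sat(E[(p | b) U b]) = {m7}
AF E[(p | b) U b]: least fixpoint, start Z0 = {m7}, add states with every successor in Z. Already a fixed point.
Sat(AF E[(p | b) U b]) = {m7}
m6 ∉ Sat(AF E[(p | b) U b]) = {m7}, so the formula does not hold at m6.

No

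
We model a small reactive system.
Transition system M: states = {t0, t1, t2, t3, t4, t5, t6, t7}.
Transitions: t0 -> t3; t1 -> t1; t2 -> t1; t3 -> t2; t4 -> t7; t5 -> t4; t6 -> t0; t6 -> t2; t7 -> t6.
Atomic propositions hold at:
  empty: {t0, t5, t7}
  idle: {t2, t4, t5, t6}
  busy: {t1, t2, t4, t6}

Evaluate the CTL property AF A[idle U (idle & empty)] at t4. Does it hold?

Sat(idle & empty) = {t5}
A[idle U (idle & empty)]: least fixpoint, start Z0 = Sat((idle & empty)) = {t5}, add states in Sat(idle) with every successor in Z. Already a fixed point.
Sat(A[idle U (idle & empty)]) = {t5}
AF A[idle U (idle & empty)]: least fixpoint, start Z0 = {t5}, add states with every successor in Z. Already a fixed point.
Sat(AF A[idle U (idle & empty)]) = {t5}
t4 ∉ Sat(AF A[idle U (idle & empty)]) = {t5}, so the formula does not hold at t4.

No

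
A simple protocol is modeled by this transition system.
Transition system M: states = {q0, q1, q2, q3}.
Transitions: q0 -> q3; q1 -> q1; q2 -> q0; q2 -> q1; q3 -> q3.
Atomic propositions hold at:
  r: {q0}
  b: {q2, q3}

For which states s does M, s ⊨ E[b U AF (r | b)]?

Sat(r | b) = {q0, q2, q3}
AF (r | b): least fixpoint, start Z0 = {q0, q2, q3}, add states with every successor in Z. Already a fixed point.
Sat(AF (r | b)) = {q0, q2, q3}
E[b U AF (r | b)]: least fixpoint, start Z0 = Sat(AF (r | b)) = {q0, q2, q3}, add states in Sat(b) with some successor in Z. Already a fixed point.
Sat(E[b U AF (r | b)]) = {q0, q2, q3}

{q0, q2, q3}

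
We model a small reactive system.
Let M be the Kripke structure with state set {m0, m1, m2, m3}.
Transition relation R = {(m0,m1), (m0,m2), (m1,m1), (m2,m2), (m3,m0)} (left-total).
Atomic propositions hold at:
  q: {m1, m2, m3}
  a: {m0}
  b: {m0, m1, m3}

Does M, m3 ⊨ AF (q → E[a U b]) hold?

E[a U b]: least fixpoint, start Z0 = Sat(b) = {m0, m1, m3}, add states in Sat(a) with some successor in Z. Already a fixed point.
Sat(E[a U b]) = {m0, m1, m3}
Sat(q → E[a U b]) = {m0, m1, m3}
AF (q → E[a U b]): least fixpoint, start Z0 = {m0, m1, m3}, add states with every successor in Z. Already a fixed point.
Sat(AF (q → E[a U b])) = {m0, m1, m3}
m3 ∈ Sat(AF (q → E[a U b])) = {m0, m1, m3}, so the formula holds at m3.

Yes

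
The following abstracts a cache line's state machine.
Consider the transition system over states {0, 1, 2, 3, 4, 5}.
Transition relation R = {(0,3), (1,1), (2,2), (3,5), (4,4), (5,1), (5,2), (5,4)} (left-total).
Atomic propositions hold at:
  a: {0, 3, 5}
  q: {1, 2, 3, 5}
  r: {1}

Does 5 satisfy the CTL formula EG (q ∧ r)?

No

Sat(q ∧ r) = {1}
EG (q ∧ r): greatest fixpoint, start Z0 = {1}, keep only states in Sat with some successor in Z. Already a fixed point.
Sat(EG (q ∧ r)) = {1}
5 ∉ Sat(EG (q ∧ r)) = {1}, so the formula does not hold at 5.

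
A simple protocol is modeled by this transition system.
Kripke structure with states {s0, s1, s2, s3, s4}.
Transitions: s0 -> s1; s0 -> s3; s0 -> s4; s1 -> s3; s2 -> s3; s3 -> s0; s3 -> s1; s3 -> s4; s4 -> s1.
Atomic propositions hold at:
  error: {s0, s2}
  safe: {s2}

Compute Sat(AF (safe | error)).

Sat(safe | error) = {s0, s2}
AF (safe | error): least fixpoint, start Z0 = {s0, s2}, add states with every successor in Z. Already a fixed point.
Sat(AF (safe | error)) = {s0, s2}

{s0, s2}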